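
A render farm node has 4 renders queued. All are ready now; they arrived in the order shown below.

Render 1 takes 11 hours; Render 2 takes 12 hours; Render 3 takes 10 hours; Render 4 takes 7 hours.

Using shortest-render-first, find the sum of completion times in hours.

92

SPT (increasing processing time): Render 4 Render 3 Render 1 Render 2.
Render 4: 0→7
Render 3: 7→17
Render 1: 17→28
Render 2: 28→40
Sum = 7+17+28+40 = 92.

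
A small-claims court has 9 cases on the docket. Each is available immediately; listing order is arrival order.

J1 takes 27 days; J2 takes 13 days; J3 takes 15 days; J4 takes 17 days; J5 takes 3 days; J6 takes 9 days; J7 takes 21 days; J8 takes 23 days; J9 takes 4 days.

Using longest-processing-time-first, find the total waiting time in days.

709

LPT (decreasing processing time): J1 J8 J7 J4 J3 J2 J6 J9 J5.
J1: waits 0, runs 0→27
J8: waits 27, runs 27→50
J7: waits 50, runs 50→71
J4: waits 71, runs 71→88
J3: waits 88, runs 88→103
J2: waits 103, runs 103→116
J6: waits 116, runs 116→125
J9: waits 125, runs 125→129
J5: waits 129, runs 129→132
Sum = 0+27+50+71+88+103+116+125+129 = 709.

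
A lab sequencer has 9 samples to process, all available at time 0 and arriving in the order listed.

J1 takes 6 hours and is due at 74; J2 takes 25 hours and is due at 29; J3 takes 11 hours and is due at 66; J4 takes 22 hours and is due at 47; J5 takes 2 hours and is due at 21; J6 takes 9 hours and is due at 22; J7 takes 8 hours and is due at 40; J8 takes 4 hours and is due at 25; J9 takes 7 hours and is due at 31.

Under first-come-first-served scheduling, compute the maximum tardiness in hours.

63

FIFO (arrival order): J1 J2 J3 J4 J5 J6 J7 J8 J9.
J1: 0→6, due 74, tardiness 0
J2: 6→31, due 29, tardiness 2
J3: 31→42, due 66, tardiness 0
J4: 42→64, due 47, tardiness 17
J5: 64→66, due 21, tardiness 45
J6: 66→75, due 22, tardiness 53
J7: 75→83, due 40, tardiness 43
J8: 83→87, due 25, tardiness 62
J9: 87→94, due 31, tardiness 63
Maximum = 63.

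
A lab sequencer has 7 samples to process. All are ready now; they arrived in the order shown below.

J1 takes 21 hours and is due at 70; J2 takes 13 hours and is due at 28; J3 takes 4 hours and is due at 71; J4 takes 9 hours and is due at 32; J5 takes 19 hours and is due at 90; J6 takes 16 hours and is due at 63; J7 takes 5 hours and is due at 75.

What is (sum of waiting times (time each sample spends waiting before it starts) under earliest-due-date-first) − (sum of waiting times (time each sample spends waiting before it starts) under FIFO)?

-25

EDD (increasing due date): J2 J4 J6 J1 J3 J7 J5.
J2: waits 0, runs 0→13
J4: waits 13, runs 13→22
J6: waits 22, runs 22→38
J1: waits 38, runs 38→59
J3: waits 59, runs 59→63
J7: waits 63, runs 63→68
J5: waits 68, runs 68→87
Sum = 0+13+22+38+59+63+68 = 263.
FIFO (arrival order): J1 J2 J3 J4 J5 J6 J7.
J1: waits 0, runs 0→21
J2: waits 21, runs 21→34
J3: waits 34, runs 34→38
J4: waits 38, runs 38→47
J5: waits 47, runs 47→66
J6: waits 66, runs 66→82
J7: waits 82, runs 82→87
Sum = 0+21+34+38+47+66+82 = 288.
Difference = 263 − 288 = -25.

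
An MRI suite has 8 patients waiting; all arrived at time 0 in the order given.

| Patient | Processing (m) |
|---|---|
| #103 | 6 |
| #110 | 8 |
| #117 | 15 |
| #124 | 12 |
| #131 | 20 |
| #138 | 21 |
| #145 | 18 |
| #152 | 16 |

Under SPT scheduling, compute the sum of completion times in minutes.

SPT (increasing processing time): #103 #110 #124 #117 #152 #145 #131 #138.
#103: 0→6
#110: 6→14
#124: 14→26
#117: 26→41
#152: 41→57
#145: 57→75
#131: 75→95
#138: 95→116
Sum = 6+14+26+41+57+75+95+116 = 430.

430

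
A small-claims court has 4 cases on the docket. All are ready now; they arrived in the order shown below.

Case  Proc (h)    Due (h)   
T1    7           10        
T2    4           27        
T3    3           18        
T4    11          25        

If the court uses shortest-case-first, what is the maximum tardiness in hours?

SPT (increasing processing time): T3 T2 T1 T4.
T3: 0→3, due 18, tardiness 0
T2: 3→7, due 27, tardiness 0
T1: 7→14, due 10, tardiness 4
T4: 14→25, due 25, tardiness 0
Maximum = 4.

4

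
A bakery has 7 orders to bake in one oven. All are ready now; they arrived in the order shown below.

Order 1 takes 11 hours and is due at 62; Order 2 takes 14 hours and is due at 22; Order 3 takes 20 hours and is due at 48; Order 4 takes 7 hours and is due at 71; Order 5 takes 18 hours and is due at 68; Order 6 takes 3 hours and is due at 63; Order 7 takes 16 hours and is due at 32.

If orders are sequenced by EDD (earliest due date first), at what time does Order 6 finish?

64

EDD (increasing due date): Order 2 Order 7 Order 3 Order 1 Order 6 Order 5 Order 4.
Order 2: 0→14
Order 7: 14→30
Order 3: 30→50
Order 1: 50→61
Order 6: 61→64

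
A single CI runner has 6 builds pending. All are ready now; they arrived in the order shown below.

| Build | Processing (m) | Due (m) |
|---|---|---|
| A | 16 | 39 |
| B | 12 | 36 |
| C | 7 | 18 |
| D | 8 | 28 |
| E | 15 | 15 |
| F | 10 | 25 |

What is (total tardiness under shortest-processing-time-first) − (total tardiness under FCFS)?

SPT (increasing processing time): C D F B E A.
C: 0→7, due 18, tardiness 0
D: 7→15, due 28, tardiness 0
F: 15→25, due 25, tardiness 0
B: 25→37, due 36, tardiness 1
E: 37→52, due 15, tardiness 37
A: 52→68, due 39, tardiness 29
Sum = 0+0+0+1+37+29 = 67.
FIFO (arrival order): A B C D E F.
A: 0→16, due 39, tardiness 0
B: 16→28, due 36, tardiness 0
C: 28→35, due 18, tardiness 17
D: 35→43, due 28, tardiness 15
E: 43→58, due 15, tardiness 43
F: 58→68, due 25, tardiness 43
Sum = 0+0+17+15+43+43 = 118.
Difference = 67 − 118 = -51.

-51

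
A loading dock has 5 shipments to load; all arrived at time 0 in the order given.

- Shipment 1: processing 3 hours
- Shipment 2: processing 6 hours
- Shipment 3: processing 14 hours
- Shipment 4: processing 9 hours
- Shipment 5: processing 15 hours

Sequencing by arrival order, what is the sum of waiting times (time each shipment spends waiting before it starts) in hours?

67

FIFO (arrival order): Shipment 1 Shipment 2 Shipment 3 Shipment 4 Shipment 5.
Shipment 1: waits 0, runs 0→3
Shipment 2: waits 3, runs 3→9
Shipment 3: waits 9, runs 9→23
Shipment 4: waits 23, runs 23→32
Shipment 5: waits 32, runs 32→47
Sum = 0+3+9+23+32 = 67.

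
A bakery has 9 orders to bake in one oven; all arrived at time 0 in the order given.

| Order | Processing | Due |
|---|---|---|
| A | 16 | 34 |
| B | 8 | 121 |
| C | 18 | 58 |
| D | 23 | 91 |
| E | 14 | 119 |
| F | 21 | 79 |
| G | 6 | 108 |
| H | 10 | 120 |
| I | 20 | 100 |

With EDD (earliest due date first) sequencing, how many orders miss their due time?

2

EDD (increasing due date): A C F D I G E H B.
A: 0→16, due 34, tardiness 0
C: 16→34, due 58, tardiness 0
F: 34→55, due 79, tardiness 0
D: 55→78, due 91, tardiness 0
I: 78→98, due 100, tardiness 0
G: 98→104, due 108, tardiness 0
E: 104→118, due 119, tardiness 0
H: 118→128, due 120, tardiness 8
B: 128→136, due 121, tardiness 15
Late orders: 2.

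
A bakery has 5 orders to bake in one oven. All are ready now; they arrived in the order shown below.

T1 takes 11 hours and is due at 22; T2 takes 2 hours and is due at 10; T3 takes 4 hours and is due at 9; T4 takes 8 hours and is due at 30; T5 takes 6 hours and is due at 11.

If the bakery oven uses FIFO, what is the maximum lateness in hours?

20

FIFO (arrival order): T1 T2 T3 T4 T5.
T1: 0→11, due 22, lateness -11
T2: 11→13, due 10, lateness 3
T3: 13→17, due 9, lateness 8
T4: 17→25, due 30, lateness -5
T5: 25→31, due 11, lateness 20
Maximum = 20.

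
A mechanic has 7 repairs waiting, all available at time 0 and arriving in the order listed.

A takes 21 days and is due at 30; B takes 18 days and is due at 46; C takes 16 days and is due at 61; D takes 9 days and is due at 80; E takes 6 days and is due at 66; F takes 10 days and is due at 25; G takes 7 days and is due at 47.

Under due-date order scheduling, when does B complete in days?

EDD (increasing due date): F A B G C E D.
F: 0→10
A: 10→31
B: 31→49

49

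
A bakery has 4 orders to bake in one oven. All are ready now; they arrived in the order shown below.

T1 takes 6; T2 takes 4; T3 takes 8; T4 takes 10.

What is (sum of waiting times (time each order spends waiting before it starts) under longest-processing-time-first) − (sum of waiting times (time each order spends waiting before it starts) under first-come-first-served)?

LPT (decreasing processing time): T4 T3 T1 T2.
T4: waits 0, runs 0→10
T3: waits 10, runs 10→18
T1: waits 18, runs 18→24
T2: waits 24, runs 24→28
Sum = 0+10+18+24 = 52.
FIFO (arrival order): T1 T2 T3 T4.
T1: waits 0, runs 0→6
T2: waits 6, runs 6→10
T3: waits 10, runs 10→18
T4: waits 18, runs 18→28
Sum = 0+6+10+18 = 34.
Difference = 52 − 34 = 18.

18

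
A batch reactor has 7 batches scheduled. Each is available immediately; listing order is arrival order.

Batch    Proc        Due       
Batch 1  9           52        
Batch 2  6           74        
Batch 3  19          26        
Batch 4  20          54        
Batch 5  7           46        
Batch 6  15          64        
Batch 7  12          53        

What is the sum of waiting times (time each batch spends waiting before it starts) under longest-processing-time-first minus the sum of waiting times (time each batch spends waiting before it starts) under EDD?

LPT (decreasing processing time): Batch 4 Batch 3 Batch 6 Batch 7 Batch 1 Batch 5 Batch 2.
Batch 4: waits 0, runs 0→20
Batch 3: waits 20, runs 20→39
Batch 6: waits 39, runs 39→54
Batch 7: waits 54, runs 54→66
Batch 1: waits 66, runs 66→75
Batch 5: waits 75, runs 75→82
Batch 2: waits 82, runs 82→88
Sum = 0+20+39+54+66+75+82 = 336.
EDD (increasing due date): Batch 3 Batch 5 Batch 1 Batch 7 Batch 4 Batch 6 Batch 2.
Batch 3: waits 0, runs 0→19
Batch 5: waits 19, runs 19→26
Batch 1: waits 26, runs 26→35
Batch 7: waits 35, runs 35→47
Batch 4: waits 47, runs 47→67
Batch 6: waits 67, runs 67→82
Batch 2: waits 82, runs 82→88
Sum = 0+19+26+35+47+67+82 = 276.
Difference = 336 − 276 = 60.

60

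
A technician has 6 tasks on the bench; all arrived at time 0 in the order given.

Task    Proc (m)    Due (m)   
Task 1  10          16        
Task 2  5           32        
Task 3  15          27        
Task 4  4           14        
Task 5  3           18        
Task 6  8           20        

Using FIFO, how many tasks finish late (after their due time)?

4

FIFO (arrival order): Task 1 Task 2 Task 3 Task 4 Task 5 Task 6.
Task 1: 0→10, due 16, tardiness 0
Task 2: 10→15, due 32, tardiness 0
Task 3: 15→30, due 27, tardiness 3
Task 4: 30→34, due 14, tardiness 20
Task 5: 34→37, due 18, tardiness 19
Task 6: 37→45, due 20, tardiness 25
Late tasks: 4.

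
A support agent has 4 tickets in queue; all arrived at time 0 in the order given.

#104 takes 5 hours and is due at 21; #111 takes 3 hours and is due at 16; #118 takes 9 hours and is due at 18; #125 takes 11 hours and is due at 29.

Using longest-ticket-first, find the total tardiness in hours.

LPT (decreasing processing time): #125 #118 #104 #111.
#125: 0→11, due 29, tardiness 0
#118: 11→20, due 18, tardiness 2
#104: 20→25, due 21, tardiness 4
#111: 25→28, due 16, tardiness 12
Sum = 0+2+4+12 = 18.

18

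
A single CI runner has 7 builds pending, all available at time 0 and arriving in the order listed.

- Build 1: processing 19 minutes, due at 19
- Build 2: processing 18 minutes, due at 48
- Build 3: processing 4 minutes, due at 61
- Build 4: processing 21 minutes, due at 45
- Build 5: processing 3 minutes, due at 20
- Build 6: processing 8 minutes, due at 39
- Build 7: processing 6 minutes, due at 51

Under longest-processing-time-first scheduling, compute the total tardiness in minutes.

153

LPT (decreasing processing time): Build 4 Build 1 Build 2 Build 6 Build 7 Build 3 Build 5.
Build 4: 0→21, due 45, tardiness 0
Build 1: 21→40, due 19, tardiness 21
Build 2: 40→58, due 48, tardiness 10
Build 6: 58→66, due 39, tardiness 27
Build 7: 66→72, due 51, tardiness 21
Build 3: 72→76, due 61, tardiness 15
Build 5: 76→79, due 20, tardiness 59
Sum = 0+21+10+27+21+15+59 = 153.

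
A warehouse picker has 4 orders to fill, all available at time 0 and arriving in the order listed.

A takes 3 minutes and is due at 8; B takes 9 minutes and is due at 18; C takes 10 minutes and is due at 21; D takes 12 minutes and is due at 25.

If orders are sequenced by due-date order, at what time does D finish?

34

EDD (increasing due date): A B C D.
A: 0→3
B: 3→12
C: 12→22
D: 22→34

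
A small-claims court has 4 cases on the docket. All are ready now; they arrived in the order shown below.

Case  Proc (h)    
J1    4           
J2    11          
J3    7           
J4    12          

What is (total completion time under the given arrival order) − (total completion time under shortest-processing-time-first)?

FIFO (arrival order): J1 J2 J3 J4.
J1: 0→4
J2: 4→15
J3: 15→22
J4: 22→34
Sum = 4+15+22+34 = 75.
SPT (increasing processing time): J1 J3 J2 J4.
J1: 0→4
J3: 4→11
J2: 11→22
J4: 22→34
Sum = 4+11+22+34 = 71.
Difference = 75 − 71 = 4.

4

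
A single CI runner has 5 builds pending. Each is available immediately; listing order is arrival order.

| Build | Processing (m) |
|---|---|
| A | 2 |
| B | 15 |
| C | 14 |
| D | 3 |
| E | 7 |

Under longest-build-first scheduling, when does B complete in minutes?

LPT (decreasing processing time): B C E D A.
B: 0→15

15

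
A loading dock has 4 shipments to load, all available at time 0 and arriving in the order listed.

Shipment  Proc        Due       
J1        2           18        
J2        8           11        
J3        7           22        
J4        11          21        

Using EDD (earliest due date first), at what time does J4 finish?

EDD (increasing due date): J2 J1 J4 J3.
J2: 0→8
J1: 8→10
J4: 10→21

21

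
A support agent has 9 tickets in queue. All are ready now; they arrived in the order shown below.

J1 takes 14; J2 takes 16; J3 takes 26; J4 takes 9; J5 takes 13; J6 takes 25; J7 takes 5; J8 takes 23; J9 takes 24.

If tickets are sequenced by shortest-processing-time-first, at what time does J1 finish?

41

SPT (increasing processing time): J7 J4 J5 J1 J2 J8 J9 J6 J3.
J7: 0→5
J4: 5→14
J5: 14→27
J1: 27→41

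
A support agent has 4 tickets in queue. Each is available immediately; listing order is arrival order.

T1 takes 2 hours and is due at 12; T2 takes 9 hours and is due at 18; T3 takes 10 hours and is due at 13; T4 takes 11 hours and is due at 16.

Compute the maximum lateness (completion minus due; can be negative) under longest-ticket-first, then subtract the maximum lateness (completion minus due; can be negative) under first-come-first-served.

LPT (decreasing processing time): T4 T3 T2 T1.
T4: 0→11, due 16, lateness -5
T3: 11→21, due 13, lateness 8
T2: 21→30, due 18, lateness 12
T1: 30→32, due 12, lateness 20
Maximum = 20.
FIFO (arrival order): T1 T2 T3 T4.
T1: 0→2, due 12, lateness -10
T2: 2→11, due 18, lateness -7
T3: 11→21, due 13, lateness 8
T4: 21→32, due 16, lateness 16
Maximum = 16.
Difference = 20 − 16 = 4.

4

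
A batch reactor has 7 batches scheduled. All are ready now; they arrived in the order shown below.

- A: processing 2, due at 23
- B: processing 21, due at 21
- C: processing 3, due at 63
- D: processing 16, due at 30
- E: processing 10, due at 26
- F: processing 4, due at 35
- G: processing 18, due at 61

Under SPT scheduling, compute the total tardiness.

SPT (increasing processing time): A C F E D G B.
A: 0→2, due 23, tardiness 0
C: 2→5, due 63, tardiness 0
F: 5→9, due 35, tardiness 0
E: 9→19, due 26, tardiness 0
D: 19→35, due 30, tardiness 5
G: 35→53, due 61, tardiness 0
B: 53→74, due 21, tardiness 53
Sum = 0+0+0+0+5+0+53 = 58.

58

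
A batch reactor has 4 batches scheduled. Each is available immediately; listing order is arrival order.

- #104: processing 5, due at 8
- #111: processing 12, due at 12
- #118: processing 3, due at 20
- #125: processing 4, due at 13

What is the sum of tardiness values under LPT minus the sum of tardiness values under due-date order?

LPT (decreasing processing time): #111 #104 #125 #118.
#111: 0→12, due 12, tardiness 0
#104: 12→17, due 8, tardiness 9
#125: 17→21, due 13, tardiness 8
#118: 21→24, due 20, tardiness 4
Sum = 0+9+8+4 = 21.
EDD (increasing due date): #104 #111 #125 #118.
#104: 0→5, due 8, tardiness 0
#111: 5→17, due 12, tardiness 5
#125: 17→21, due 13, tardiness 8
#118: 21→24, due 20, tardiness 4
Sum = 0+5+8+4 = 17.
Difference = 21 − 17 = 4.

4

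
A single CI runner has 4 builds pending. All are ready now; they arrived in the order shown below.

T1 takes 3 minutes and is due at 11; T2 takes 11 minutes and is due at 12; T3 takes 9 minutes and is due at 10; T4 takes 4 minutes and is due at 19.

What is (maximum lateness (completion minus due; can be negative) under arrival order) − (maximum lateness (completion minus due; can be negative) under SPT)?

FIFO (arrival order): T1 T2 T3 T4.
T1: 0→3, due 11, lateness -8
T2: 3→14, due 12, lateness 2
T3: 14→23, due 10, lateness 13
T4: 23→27, due 19, lateness 8
Maximum = 13.
SPT (increasing processing time): T1 T4 T3 T2.
T1: 0→3, due 11, lateness -8
T4: 3→7, due 19, lateness -12
T3: 7→16, due 10, lateness 6
T2: 16→27, due 12, lateness 15
Maximum = 15.
Difference = 13 − 15 = -2.

-2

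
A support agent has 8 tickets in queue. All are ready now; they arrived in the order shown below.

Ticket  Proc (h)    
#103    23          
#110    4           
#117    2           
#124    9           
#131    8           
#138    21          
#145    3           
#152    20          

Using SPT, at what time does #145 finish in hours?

SPT (increasing processing time): #117 #145 #110 #131 #124 #152 #138 #103.
#117: 0→2
#145: 2→5

5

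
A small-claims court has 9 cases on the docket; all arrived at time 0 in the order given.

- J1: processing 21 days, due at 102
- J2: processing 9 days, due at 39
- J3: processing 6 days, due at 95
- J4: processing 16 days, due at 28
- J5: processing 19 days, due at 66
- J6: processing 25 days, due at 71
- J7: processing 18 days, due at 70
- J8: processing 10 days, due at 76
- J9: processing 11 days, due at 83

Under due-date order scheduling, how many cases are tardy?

5

EDD (increasing due date): J4 J2 J5 J7 J6 J8 J9 J3 J1.
J4: 0→16, due 28, tardiness 0
J2: 16→25, due 39, tardiness 0
J5: 25→44, due 66, tardiness 0
J7: 44→62, due 70, tardiness 0
J6: 62→87, due 71, tardiness 16
J8: 87→97, due 76, tardiness 21
J9: 97→108, due 83, tardiness 25
J3: 108→114, due 95, tardiness 19
J1: 114→135, due 102, tardiness 33
Late cases: 5.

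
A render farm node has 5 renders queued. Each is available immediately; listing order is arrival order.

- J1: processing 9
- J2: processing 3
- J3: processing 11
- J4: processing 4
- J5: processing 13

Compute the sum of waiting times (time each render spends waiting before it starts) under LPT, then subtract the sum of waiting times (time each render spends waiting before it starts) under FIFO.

36

LPT (decreasing processing time): J5 J3 J1 J4 J2.
J5: waits 0, runs 0→13
J3: waits 13, runs 13→24
J1: waits 24, runs 24→33
J4: waits 33, runs 33→37
J2: waits 37, runs 37→40
Sum = 0+13+24+33+37 = 107.
FIFO (arrival order): J1 J2 J3 J4 J5.
J1: waits 0, runs 0→9
J2: waits 9, runs 9→12
J3: waits 12, runs 12→23
J4: waits 23, runs 23→27
J5: waits 27, runs 27→40
Sum = 0+9+12+23+27 = 71.
Difference = 107 − 71 = 36.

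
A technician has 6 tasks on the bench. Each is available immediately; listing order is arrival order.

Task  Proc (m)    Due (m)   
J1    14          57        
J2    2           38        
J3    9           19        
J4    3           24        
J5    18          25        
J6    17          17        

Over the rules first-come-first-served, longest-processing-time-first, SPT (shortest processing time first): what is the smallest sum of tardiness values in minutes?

FIFO (arrival order): J1 J2 J3 J4 J5 J6.
J1: 0→14, due 57, tardiness 0
J2: 14→16, due 38, tardiness 0
J3: 16→25, due 19, tardiness 6
J4: 25→28, due 24, tardiness 4
J5: 28→46, due 25, tardiness 21
J6: 46→63, due 17, tardiness 46
Sum = 0+0+6+4+21+46 = 77.
LPT (decreasing processing time): J5 J6 J1 J3 J4 J2.
J5: 0→18, due 25, tardiness 0
J6: 18→35, due 17, tardiness 18
J1: 35→49, due 57, tardiness 0
J3: 49→58, due 19, tardiness 39
J4: 58→61, due 24, tardiness 37
J2: 61→63, due 38, tardiness 25
Sum = 0+18+0+39+37+25 = 119.
SPT (increasing processing time): J2 J4 J3 J1 J6 J5.
J2: 0→2, due 38, tardiness 0
J4: 2→5, due 24, tardiness 0
J3: 5→14, due 19, tardiness 0
J1: 14→28, due 57, tardiness 0
J6: 28→45, due 17, tardiness 28
J5: 45→63, due 25, tardiness 38
Sum = 0+0+0+0+28+38 = 66.
FIFO 77, LPT 119, SPT 66 → minimum 66.

66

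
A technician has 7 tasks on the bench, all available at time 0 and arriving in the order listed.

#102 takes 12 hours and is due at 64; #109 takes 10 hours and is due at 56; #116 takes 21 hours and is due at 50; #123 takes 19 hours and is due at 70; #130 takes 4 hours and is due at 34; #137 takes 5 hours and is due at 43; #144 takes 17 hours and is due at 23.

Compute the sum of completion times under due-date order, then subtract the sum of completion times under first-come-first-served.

-39

EDD (increasing due date): #144 #130 #137 #116 #109 #102 #123.
#144: 0→17
#130: 17→21
#137: 21→26
#116: 26→47
#109: 47→57
#102: 57→69
#123: 69→88
Sum = 17+21+26+47+57+69+88 = 325.
FIFO (arrival order): #102 #109 #116 #123 #130 #137 #144.
#102: 0→12
#109: 12→22
#116: 22→43
#123: 43→62
#130: 62→66
#137: 66→71
#144: 71→88
Sum = 12+22+43+62+66+71+88 = 364.
Difference = 325 − 364 = -39.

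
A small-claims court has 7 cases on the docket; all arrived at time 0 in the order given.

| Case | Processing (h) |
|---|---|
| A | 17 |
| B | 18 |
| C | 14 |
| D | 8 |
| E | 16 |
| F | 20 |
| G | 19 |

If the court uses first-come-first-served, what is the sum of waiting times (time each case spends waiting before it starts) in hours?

FIFO (arrival order): A B C D E F G.
A: waits 0, runs 0→17
B: waits 17, runs 17→35
C: waits 35, runs 35→49
D: waits 49, runs 49→57
E: waits 57, runs 57→73
F: waits 73, runs 73→93
G: waits 93, runs 93→112
Sum = 0+17+35+49+57+73+93 = 324.

324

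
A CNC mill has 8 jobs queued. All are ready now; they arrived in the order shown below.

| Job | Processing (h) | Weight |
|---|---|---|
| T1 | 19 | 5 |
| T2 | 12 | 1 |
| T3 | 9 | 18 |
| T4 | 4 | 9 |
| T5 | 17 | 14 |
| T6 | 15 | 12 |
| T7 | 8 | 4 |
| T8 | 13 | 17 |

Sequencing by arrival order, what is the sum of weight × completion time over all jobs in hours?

FIFO (arrival order): T1 T2 T3 T4 T5 T6 T7 T8.
T1: finishes 19, weight 5, w·C = 95
T2: finishes 31, weight 1, w·C = 31
T3: finishes 40, weight 18, w·C = 720
T4: finishes 44, weight 9, w·C = 396
T5: finishes 61, weight 14, w·C = 854
T6: finishes 76, weight 12, w·C = 912
T7: finishes 84, weight 4, w·C = 336
T8: finishes 97, weight 17, w·C = 1649
Sum = 95+31+720+396+854+912+336+1649 = 4993.

4993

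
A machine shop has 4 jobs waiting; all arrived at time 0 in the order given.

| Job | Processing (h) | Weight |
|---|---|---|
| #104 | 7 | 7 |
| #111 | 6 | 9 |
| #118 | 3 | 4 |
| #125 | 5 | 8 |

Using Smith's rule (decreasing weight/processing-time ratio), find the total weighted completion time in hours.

342

WSPT (decreasing weight/processing-time ratio): #125 #111 #118 #104.
#125: finishes 5, weight 8, w·C = 40
#111: finishes 11, weight 9, w·C = 99
#118: finishes 14, weight 4, w·C = 56
#104: finishes 21, weight 7, w·C = 147
Sum = 40+99+56+147 = 342.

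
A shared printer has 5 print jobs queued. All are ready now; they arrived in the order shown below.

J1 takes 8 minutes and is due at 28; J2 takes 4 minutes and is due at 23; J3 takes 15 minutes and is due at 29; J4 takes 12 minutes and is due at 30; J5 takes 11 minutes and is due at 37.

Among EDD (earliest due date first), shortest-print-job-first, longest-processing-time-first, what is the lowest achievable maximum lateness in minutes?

13

EDD (increasing due date): J2 J1 J3 J4 J5.
J2: 0→4, due 23, lateness -19
J1: 4→12, due 28, lateness -16
J3: 12→27, due 29, lateness -2
J4: 27→39, due 30, lateness 9
J5: 39→50, due 37, lateness 13
Maximum = 13.
SPT (increasing processing time): J2 J1 J5 J4 J3.
J2: 0→4, due 23, lateness -19
J1: 4→12, due 28, lateness -16
J5: 12→23, due 37, lateness -14
J4: 23→35, due 30, lateness 5
J3: 35→50, due 29, lateness 21
Maximum = 21.
LPT (decreasing processing time): J3 J4 J5 J1 J2.
J3: 0→15, due 29, lateness -14
J4: 15→27, due 30, lateness -3
J5: 27→38, due 37, lateness 1
J1: 38→46, due 28, lateness 18
J2: 46→50, due 23, lateness 27
Maximum = 27.
EDD 13, SPT 21, LPT 27 → minimum 13.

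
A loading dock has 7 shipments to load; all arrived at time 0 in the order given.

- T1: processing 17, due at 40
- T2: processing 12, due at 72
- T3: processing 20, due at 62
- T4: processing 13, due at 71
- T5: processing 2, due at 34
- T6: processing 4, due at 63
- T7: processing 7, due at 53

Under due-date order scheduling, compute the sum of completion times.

EDD (increasing due date): T5 T1 T7 T3 T6 T4 T2.
T5: 0→2
T1: 2→19
T7: 19→26
T3: 26→46
T6: 46→50
T4: 50→63
T2: 63→75
Sum = 2+19+26+46+50+63+75 = 281.

281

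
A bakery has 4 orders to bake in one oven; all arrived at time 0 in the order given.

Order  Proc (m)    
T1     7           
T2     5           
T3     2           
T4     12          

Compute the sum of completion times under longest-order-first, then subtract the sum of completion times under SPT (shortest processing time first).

LPT (decreasing processing time): T4 T1 T2 T3.
T4: 0→12
T1: 12→19
T2: 19→24
T3: 24→26
Sum = 12+19+24+26 = 81.
SPT (increasing processing time): T3 T2 T1 T4.
T3: 0→2
T2: 2→7
T1: 7→14
T4: 14→26
Sum = 2+7+14+26 = 49.
Difference = 81 − 49 = 32.

32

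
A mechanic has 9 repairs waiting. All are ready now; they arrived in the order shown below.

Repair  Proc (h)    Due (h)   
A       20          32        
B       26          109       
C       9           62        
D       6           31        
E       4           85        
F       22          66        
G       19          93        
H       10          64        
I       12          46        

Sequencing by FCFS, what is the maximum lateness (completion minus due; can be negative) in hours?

FIFO (arrival order): A B C D E F G H I.
A: 0→20, due 32, lateness -12
B: 20→46, due 109, lateness -63
C: 46→55, due 62, lateness -7
D: 55→61, due 31, lateness 30
E: 61→65, due 85, lateness -20
F: 65→87, due 66, lateness 21
G: 87→106, due 93, lateness 13
H: 106→116, due 64, lateness 52
I: 116→128, due 46, lateness 82
Maximum = 82.

82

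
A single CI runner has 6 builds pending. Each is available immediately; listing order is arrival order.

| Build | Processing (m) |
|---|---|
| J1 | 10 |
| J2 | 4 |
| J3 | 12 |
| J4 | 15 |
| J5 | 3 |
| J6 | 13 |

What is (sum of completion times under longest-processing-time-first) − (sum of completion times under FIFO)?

52

LPT (decreasing processing time): J4 J6 J3 J1 J2 J5.
J4: 0→15
J6: 15→28
J3: 28→40
J1: 40→50
J2: 50→54
J5: 54→57
Sum = 15+28+40+50+54+57 = 244.
FIFO (arrival order): J1 J2 J3 J4 J5 J6.
J1: 0→10
J2: 10→14
J3: 14→26
J4: 26→41
J5: 41→44
J6: 44→57
Sum = 10+14+26+41+44+57 = 192.
Difference = 244 − 192 = 52.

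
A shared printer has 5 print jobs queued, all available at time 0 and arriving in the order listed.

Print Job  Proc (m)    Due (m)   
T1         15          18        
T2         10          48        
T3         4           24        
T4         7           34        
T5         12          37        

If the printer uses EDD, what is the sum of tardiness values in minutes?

1

EDD (increasing due date): T1 T3 T4 T5 T2.
T1: 0→15, due 18, tardiness 0
T3: 15→19, due 24, tardiness 0
T4: 19→26, due 34, tardiness 0
T5: 26→38, due 37, tardiness 1
T2: 38→48, due 48, tardiness 0
Sum = 0+0+0+1+0 = 1.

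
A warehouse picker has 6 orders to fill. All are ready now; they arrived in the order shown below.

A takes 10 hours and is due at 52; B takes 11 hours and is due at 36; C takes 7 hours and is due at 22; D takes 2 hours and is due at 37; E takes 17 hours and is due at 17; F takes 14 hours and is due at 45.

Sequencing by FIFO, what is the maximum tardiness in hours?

30

FIFO (arrival order): A B C D E F.
A: 0→10, due 52, tardiness 0
B: 10→21, due 36, tardiness 0
C: 21→28, due 22, tardiness 6
D: 28→30, due 37, tardiness 0
E: 30→47, due 17, tardiness 30
F: 47→61, due 45, tardiness 16
Maximum = 30.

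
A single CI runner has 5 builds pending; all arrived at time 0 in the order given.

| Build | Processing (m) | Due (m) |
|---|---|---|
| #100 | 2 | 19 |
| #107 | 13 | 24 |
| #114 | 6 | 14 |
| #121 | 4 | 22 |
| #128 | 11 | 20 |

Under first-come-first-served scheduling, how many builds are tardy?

FIFO (arrival order): #100 #107 #114 #121 #128.
#100: 0→2, due 19, tardiness 0
#107: 2→15, due 24, tardiness 0
#114: 15→21, due 14, tardiness 7
#121: 21→25, due 22, tardiness 3
#128: 25→36, due 20, tardiness 16
Late builds: 3.

3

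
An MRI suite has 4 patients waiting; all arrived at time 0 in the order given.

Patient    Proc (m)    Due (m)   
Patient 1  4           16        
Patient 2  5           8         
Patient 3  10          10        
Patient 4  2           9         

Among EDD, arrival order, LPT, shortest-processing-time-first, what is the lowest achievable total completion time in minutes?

40

EDD (increasing due date): Patient 2 Patient 4 Patient 3 Patient 1.
Patient 2: 0→5
Patient 4: 5→7
Patient 3: 7→17
Patient 1: 17→21
Sum = 5+7+17+21 = 50.
FIFO (arrival order): Patient 1 Patient 2 Patient 3 Patient 4.
Patient 1: 0→4
Patient 2: 4→9
Patient 3: 9→19
Patient 4: 19→21
Sum = 4+9+19+21 = 53.
LPT (decreasing processing time): Patient 3 Patient 2 Patient 1 Patient 4.
Patient 3: 0→10
Patient 2: 10→15
Patient 1: 15→19
Patient 4: 19→21
Sum = 10+15+19+21 = 65.
SPT (increasing processing time): Patient 4 Patient 1 Patient 2 Patient 3.
Patient 4: 0→2
Patient 1: 2→6
Patient 2: 6→11
Patient 3: 11→21
Sum = 2+6+11+21 = 40.
EDD 50, FIFO 53, LPT 65, SPT 40 → minimum 40.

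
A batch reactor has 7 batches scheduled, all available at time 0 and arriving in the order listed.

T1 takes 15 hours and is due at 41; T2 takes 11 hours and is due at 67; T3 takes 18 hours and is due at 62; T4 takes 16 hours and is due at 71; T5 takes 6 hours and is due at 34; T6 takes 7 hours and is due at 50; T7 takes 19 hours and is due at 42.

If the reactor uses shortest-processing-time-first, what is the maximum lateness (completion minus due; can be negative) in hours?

SPT (increasing processing time): T5 T6 T2 T1 T4 T3 T7.
T5: 0→6, due 34, lateness -28
T6: 6→13, due 50, lateness -37
T2: 13→24, due 67, lateness -43
T1: 24→39, due 41, lateness -2
T4: 39→55, due 71, lateness -16
T3: 55→73, due 62, lateness 11
T7: 73→92, due 42, lateness 50
Maximum = 50.

50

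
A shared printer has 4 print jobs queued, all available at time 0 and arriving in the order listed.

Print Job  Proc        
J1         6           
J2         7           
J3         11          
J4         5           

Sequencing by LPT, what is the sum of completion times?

LPT (decreasing processing time): J3 J2 J1 J4.
J3: 0→11
J2: 11→18
J1: 18→24
J4: 24→29
Sum = 11+18+24+29 = 82.

82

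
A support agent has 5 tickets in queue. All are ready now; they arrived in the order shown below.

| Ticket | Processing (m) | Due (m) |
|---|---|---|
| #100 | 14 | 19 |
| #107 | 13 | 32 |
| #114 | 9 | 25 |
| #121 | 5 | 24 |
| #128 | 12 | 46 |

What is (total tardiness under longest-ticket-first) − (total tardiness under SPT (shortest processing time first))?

11

LPT (decreasing processing time): #100 #107 #128 #114 #121.
#100: 0→14, due 19, tardiness 0
#107: 14→27, due 32, tardiness 0
#128: 27→39, due 46, tardiness 0
#114: 39→48, due 25, tardiness 23
#121: 48→53, due 24, tardiness 29
Sum = 0+0+0+23+29 = 52.
SPT (increasing processing time): #121 #114 #128 #107 #100.
#121: 0→5, due 24, tardiness 0
#114: 5→14, due 25, tardiness 0
#128: 14→26, due 46, tardiness 0
#107: 26→39, due 32, tardiness 7
#100: 39→53, due 19, tardiness 34
Sum = 0+0+0+7+34 = 41.
Difference = 52 − 41 = 11.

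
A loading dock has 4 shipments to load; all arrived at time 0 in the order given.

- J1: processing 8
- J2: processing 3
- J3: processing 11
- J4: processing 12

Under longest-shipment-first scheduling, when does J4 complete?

12

LPT (decreasing processing time): J4 J3 J1 J2.
J4: 0→12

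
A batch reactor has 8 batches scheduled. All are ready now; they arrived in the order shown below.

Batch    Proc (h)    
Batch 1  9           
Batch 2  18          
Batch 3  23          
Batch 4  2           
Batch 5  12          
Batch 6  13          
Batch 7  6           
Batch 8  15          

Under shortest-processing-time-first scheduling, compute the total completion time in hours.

SPT (increasing processing time): Batch 4 Batch 7 Batch 1 Batch 5 Batch 6 Batch 8 Batch 2 Batch 3.
Batch 4: 0→2
Batch 7: 2→8
Batch 1: 8→17
Batch 5: 17→29
Batch 6: 29→42
Batch 8: 42→57
Batch 2: 57→75
Batch 3: 75→98
Sum = 2+8+17+29+42+57+75+98 = 328.

328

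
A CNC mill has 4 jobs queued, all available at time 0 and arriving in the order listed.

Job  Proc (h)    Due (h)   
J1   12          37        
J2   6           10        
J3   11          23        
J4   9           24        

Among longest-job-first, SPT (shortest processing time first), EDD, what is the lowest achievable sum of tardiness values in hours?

3

LPT (decreasing processing time): J1 J3 J4 J2.
J1: 0→12, due 37, tardiness 0
J3: 12→23, due 23, tardiness 0
J4: 23→32, due 24, tardiness 8
J2: 32→38, due 10, tardiness 28
Sum = 0+0+8+28 = 36.
SPT (increasing processing time): J2 J4 J3 J1.
J2: 0→6, due 10, tardiness 0
J4: 6→15, due 24, tardiness 0
J3: 15→26, due 23, tardiness 3
J1: 26→38, due 37, tardiness 1
Sum = 0+0+3+1 = 4.
EDD (increasing due date): J2 J3 J4 J1.
J2: 0→6, due 10, tardiness 0
J3: 6→17, due 23, tardiness 0
J4: 17→26, due 24, tardiness 2
J1: 26→38, due 37, tardiness 1
Sum = 0+0+2+1 = 3.
LPT 36, SPT 4, EDD 3 → minimum 3.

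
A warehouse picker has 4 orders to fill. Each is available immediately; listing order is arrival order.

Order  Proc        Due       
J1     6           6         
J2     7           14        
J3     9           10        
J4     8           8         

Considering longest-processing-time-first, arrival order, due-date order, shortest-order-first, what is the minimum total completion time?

70

LPT (decreasing processing time): J3 J4 J2 J1.
J3: 0→9
J4: 9→17
J2: 17→24
J1: 24→30
Sum = 9+17+24+30 = 80.
FIFO (arrival order): J1 J2 J3 J4.
J1: 0→6
J2: 6→13
J3: 13→22
J4: 22→30
Sum = 6+13+22+30 = 71.
EDD (increasing due date): J1 J4 J3 J2.
J1: 0→6
J4: 6→14
J3: 14→23
J2: 23→30
Sum = 6+14+23+30 = 73.
SPT (increasing processing time): J1 J2 J4 J3.
J1: 0→6
J2: 6→13
J4: 13→21
J3: 21→30
Sum = 6+13+21+30 = 70.
LPT 80, FIFO 71, EDD 73, SPT 70 → minimum 70.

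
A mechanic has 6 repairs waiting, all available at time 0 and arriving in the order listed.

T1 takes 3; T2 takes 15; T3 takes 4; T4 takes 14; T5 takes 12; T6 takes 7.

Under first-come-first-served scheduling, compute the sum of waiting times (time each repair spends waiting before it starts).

FIFO (arrival order): T1 T2 T3 T4 T5 T6.
T1: waits 0, runs 0→3
T2: waits 3, runs 3→18
T3: waits 18, runs 18→22
T4: waits 22, runs 22→36
T5: waits 36, runs 36→48
T6: waits 48, runs 48→55
Sum = 0+3+18+22+36+48 = 127.

127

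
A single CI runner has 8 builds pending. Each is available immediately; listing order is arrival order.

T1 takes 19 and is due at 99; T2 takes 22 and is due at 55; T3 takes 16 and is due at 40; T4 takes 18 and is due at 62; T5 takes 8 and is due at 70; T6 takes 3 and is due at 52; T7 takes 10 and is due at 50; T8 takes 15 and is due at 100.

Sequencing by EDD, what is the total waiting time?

364

EDD (increasing due date): T3 T7 T6 T2 T4 T5 T1 T8.
T3: waits 0, runs 0→16
T7: waits 16, runs 16→26
T6: waits 26, runs 26→29
T2: waits 29, runs 29→51
T4: waits 51, runs 51→69
T5: waits 69, runs 69→77
T1: waits 77, runs 77→96
T8: waits 96, runs 96→111
Sum = 0+16+26+29+51+69+77+96 = 364.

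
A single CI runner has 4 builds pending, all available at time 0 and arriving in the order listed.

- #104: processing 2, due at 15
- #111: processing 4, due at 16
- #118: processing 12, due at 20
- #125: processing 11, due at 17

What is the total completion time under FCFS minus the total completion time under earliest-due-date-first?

FIFO (arrival order): #104 #111 #118 #125.
#104: 0→2
#111: 2→6
#118: 6→18
#125: 18→29
Sum = 2+6+18+29 = 55.
EDD (increasing due date): #104 #111 #125 #118.
#104: 0→2
#111: 2→6
#125: 6→17
#118: 17→29
Sum = 2+6+17+29 = 54.
Difference = 55 − 54 = 1.

1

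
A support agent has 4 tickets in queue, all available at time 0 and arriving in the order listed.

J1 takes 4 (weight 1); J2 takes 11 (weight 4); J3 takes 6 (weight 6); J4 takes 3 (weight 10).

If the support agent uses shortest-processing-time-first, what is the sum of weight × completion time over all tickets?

211

SPT (increasing processing time): J4 J1 J3 J2.
J4: finishes 3, weight 10, w·C = 30
J1: finishes 7, weight 1, w·C = 7
J3: finishes 13, weight 6, w·C = 78
J2: finishes 24, weight 4, w·C = 96
Sum = 30+7+78+96 = 211.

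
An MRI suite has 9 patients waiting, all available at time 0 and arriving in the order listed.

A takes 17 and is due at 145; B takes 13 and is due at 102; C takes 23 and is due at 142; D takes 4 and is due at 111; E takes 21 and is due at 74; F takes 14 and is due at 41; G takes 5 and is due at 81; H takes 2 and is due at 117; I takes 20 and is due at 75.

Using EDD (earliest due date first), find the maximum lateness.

-20

EDD (increasing due date): F E I G B D H C A.
F: 0→14, due 41, lateness -27
E: 14→35, due 74, lateness -39
I: 35→55, due 75, lateness -20
G: 55→60, due 81, lateness -21
B: 60→73, due 102, lateness -29
D: 73→77, due 111, lateness -34
H: 77→79, due 117, lateness -38
C: 79→102, due 142, lateness -40
A: 102→119, due 145, lateness -26
Maximum = -20.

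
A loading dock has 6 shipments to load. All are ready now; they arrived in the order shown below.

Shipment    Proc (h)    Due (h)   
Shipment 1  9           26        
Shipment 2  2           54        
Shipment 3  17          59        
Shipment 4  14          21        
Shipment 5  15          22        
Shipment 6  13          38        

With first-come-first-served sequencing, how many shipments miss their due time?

3

FIFO (arrival order): Shipment 1 Shipment 2 Shipment 3 Shipment 4 Shipment 5 Shipment 6.
Shipment 1: 0→9, due 26, tardiness 0
Shipment 2: 9→11, due 54, tardiness 0
Shipment 3: 11→28, due 59, tardiness 0
Shipment 4: 28→42, due 21, tardiness 21
Shipment 5: 42→57, due 22, tardiness 35
Shipment 6: 57→70, due 38, tardiness 32
Late shipments: 3.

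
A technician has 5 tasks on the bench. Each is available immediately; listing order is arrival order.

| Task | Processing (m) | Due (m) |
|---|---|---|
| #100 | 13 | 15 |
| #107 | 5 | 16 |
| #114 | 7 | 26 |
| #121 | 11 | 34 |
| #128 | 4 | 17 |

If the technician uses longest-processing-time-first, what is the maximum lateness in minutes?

LPT (decreasing processing time): #100 #121 #114 #107 #128.
#100: 0→13, due 15, lateness -2
#121: 13→24, due 34, lateness -10
#114: 24→31, due 26, lateness 5
#107: 31→36, due 16, lateness 20
#128: 36→40, due 17, lateness 23
Maximum = 23.

23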